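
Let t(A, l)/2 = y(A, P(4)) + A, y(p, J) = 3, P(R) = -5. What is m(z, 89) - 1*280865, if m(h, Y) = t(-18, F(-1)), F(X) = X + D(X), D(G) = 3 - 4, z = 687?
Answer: -280895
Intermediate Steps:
D(G) = -1
F(X) = -1 + X (F(X) = X - 1 = -1 + X)
t(A, l) = 6 + 2*A (t(A, l) = 2*(3 + A) = 6 + 2*A)
m(h, Y) = -30 (m(h, Y) = 6 + 2*(-18) = 6 - 36 = -30)
m(z, 89) - 1*280865 = -30 - 1*280865 = -30 - 280865 = -280895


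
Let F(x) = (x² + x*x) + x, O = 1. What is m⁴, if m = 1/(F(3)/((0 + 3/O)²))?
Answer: 81/2401 ≈ 0.033736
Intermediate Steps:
F(x) = x + 2*x² (F(x) = (x² + x²) + x = 2*x² + x = x + 2*x²)
m = 3/7 (m = 1/((3*(1 + 2*3))/((0 + 3/1)²)) = 1/((3*(1 + 6))/((0 + 3*1)²)) = 1/((3*7)/((0 + 3)²)) = 1/(21/(3²)) = 1/(21/9) = 1/(21*(⅑)) = 1/(7/3) = 3/7 ≈ 0.42857)
m⁴ = (3/7)⁴ = 81/2401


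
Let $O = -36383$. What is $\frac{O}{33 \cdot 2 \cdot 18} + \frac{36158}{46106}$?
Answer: $- \frac{817259447}{27386964} \approx -29.841$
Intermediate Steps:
$\frac{O}{33 \cdot 2 \cdot 18} + \frac{36158}{46106} = - \frac{36383}{33 \cdot 2 \cdot 18} + \frac{36158}{46106} = - \frac{36383}{66 \cdot 18} + 36158 \cdot \frac{1}{46106} = - \frac{36383}{1188} + \frac{18079}{23053} = - \frac{817259447}{27386964}$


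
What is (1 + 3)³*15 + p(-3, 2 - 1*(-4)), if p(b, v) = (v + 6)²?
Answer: 1104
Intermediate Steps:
p(b, v) = (6 + v)²
(1 + 3)³*15 + p(-3, 2 - 1*(-4)) = (1 + 3)³*15 + (6 + (2 - 1*(-4)))² = 4³*15 + (6 + (2 + 4))² = 64*15 + (6 + 6)² = 960 + 12² = 960 + 144 = 1104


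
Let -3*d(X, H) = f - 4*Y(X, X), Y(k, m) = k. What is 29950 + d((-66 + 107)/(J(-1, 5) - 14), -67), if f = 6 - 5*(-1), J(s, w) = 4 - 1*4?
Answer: 209597/7 ≈ 29942.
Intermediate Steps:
J(s, w) = 0 (J(s, w) = 4 - 4 = 0)
f = 11 (f = 6 + 5 = 11)
d(X, H) = -11/3 + 4*X/3 (d(X, H) = -(11 - 4*X)/3 = -11/3 + 4*X/3)
29950 + d((-66 + 107)/(J(-1, 5) - 14), -67) = 29950 + (-11/3 + 4*((-66 + 107)/(0 - 14))/3) = 29950 + (-11/3 + 4*(41/(-14))/3) = 29950 + (-11/3 + 4*(41*(-1/14))/3) = 29950 + (-11/3 + (4/3)*(-41/14)) = 29950 + (-11/3 - 82/21) = 29950 - 53/7 = 209597/7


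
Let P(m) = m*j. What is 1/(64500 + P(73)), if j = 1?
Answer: 1/64573 ≈ 1.5486e-5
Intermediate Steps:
P(m) = m (P(m) = m*1 = m)
1/(64500 + P(73)) = 1/(64500 + 73) = 1/64573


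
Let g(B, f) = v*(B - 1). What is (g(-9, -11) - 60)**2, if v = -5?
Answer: 100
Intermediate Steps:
g(B, f) = 5 - 5*B (g(B, f) = -5*(B - 1) = -5*(-1 + B) = 5 - 5*B)
(g(-9, -11) - 60)**2 = ((5 - 5*(-9)) - 60)**2 = ((5 + 45) - 60)**2 = (50 - 60)**2 = (-10)**2 = 100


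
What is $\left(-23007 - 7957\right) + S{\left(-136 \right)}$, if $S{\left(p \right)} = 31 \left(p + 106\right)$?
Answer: $-31894$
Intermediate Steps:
$S{\left(p \right)} = 3286 + 31 p$ ($S{\left(p \right)} = 31 \left(106 + p\right) = 3286 + 31 p$)
$\left(-23007 - 7957\right) + S{\left(-136 \right)} = \left(-23007 - 7957\right) + \left(3286 + 31 \left(-136\right)\right) = -30964 + \left(3286 - 4216\right) = -30964 - 930 = -31894$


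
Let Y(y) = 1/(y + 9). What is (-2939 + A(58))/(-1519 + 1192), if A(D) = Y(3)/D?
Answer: 2045543/227592 ≈ 8.9878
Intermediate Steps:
Y(y) = 1/(9 + y)
A(D) = 1/(12*D) (A(D) = 1/((9 + 3)*D) = 1/(12*D))
(-2939 + A(58))/(-1519 + 1192) = (-2939 + (1/12)/58)/(-1519 + 1192) = (-2939 + (1/12)*(1/58))/(-327) = (-2939 + 1/696)*(-1/327) = -2045543/696*(-1/327) = 2045543/227592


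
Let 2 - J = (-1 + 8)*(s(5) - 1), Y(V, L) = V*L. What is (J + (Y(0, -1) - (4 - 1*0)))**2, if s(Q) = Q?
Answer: 900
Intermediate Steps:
Y(V, L) = L*V
J = -26 (J = 2 - (-1 + 8)*(5 - 1) = 2 - 7*4 = 2 - 1*28 = 2 - 28 = -26)
(J + (Y(0, -1) - (4 - 1*0)))**2 = (-26 + (-1*0 - (4 - 1*0)))**2 = (-26 + (0 - (4 + 0)))**2 = (-26 + (0 - 1*4))**2 = (-26 + (0 - 4))**2 = (-26 - 4)**2 = (-30)**2 = 900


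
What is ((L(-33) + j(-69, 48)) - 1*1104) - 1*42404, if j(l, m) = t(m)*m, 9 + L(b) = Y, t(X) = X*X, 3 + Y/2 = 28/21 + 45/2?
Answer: 201350/3 ≈ 67117.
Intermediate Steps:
Y = 125/3 (Y = -6 + 2*(28/21 + 45/2) = -6 + 2*(28*(1/21) + 45*(1/2)) = -6 + 2*(4/3 + 45/2) = -6 + 2*(143/6) = -6 + 143/3 = 125/3 ≈ 41.667)
t(X) = X**2
L(b) = 98/3 (L(b) = -9 + 125/3 = 98/3)
j(l, m) = m**3 (j(l, m) = m**2*m = m**3)
((L(-33) + j(-69, 48)) - 1*1104) - 1*42404 = ((98/3 + 48**3) - 1*1104) - 1*42404 = ((98/3 + 110592) - 1104) - 42404 = (331874/3 - 1104) - 42404 = 328562/3 - 42404 = 201350/3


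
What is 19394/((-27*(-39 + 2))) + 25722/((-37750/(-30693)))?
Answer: 394713992077/18856125 ≈ 20933.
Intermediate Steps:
19394/((-27*(-39 + 2))) + 25722/((-37750/(-30693))) = 19394/((-27*(-37))) + 25722/((-37750*(-1/30693))) = 19394/999 + 25722/(37750/30693) = 19394*(1/999) + 25722*(30693/37750) = 19394/999 + 394742673/18875 = 394713992077/18856125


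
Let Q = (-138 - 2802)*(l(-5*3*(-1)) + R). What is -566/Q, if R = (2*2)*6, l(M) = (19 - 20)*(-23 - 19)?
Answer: 283/97020 ≈ 0.0029169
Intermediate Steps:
l(M) = 42 (l(M) = -1*(-42) = 42)
R = 24 (R = 4*6 = 24)
Q = -194040 (Q = (-138 - 2802)*(42 + 24) = -2940*66 = -194040)
-566/Q = -566/(-194040) = -566*(-1/194040) = 283/97020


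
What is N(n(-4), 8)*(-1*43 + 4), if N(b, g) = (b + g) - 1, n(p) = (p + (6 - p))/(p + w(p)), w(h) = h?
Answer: -975/4 ≈ -243.75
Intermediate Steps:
n(p) = 3/p (n(p) = (p + (6 - p))/(p + p) = 6/((2*p)) = 6*(1/(2*p)) = 3/p)
N(b, g) = -1 + b + g
N(n(-4), 8)*(-1*43 + 4) = (-1 + 3/(-4) + 8)*(-1*43 + 4) = (-1 + 3*(-1/4) + 8)*(-43 + 4) = (-1 - 3/4 + 8)*(-39) = (25/4)*(-39) = -975/4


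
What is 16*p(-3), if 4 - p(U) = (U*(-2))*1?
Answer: -32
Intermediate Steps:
p(U) = 4 + 2*U (p(U) = 4 - U*(-2) = 4 - (-2*U) = 4 - (-2)*U = 4 + 2*U)
16*p(-3) = 16*(4 + 2*(-3)) = 16*(4 - 6) = 16*(-2) = -32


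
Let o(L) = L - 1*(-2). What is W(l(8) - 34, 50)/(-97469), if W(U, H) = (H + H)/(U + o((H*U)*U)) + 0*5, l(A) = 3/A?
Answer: -3200/176225219097 ≈ -1.8159e-8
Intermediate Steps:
o(L) = 2 + L (o(L) = L + 2 = 2 + L)
W(U, H) = 2*H/(2 + U + H*U**2) (W(U, H) = (H + H)/(U + (2 + (H*U)*U)) + 0*5 = (2*H)/(U + (2 + H*U**2)) + 0 = (2*H)/(2 + U + H*U**2) + 0 = 2*H/(2 + U + H*U**2) + 0 = 2*H/(2 + U + H*U**2))
W(l(8) - 34, 50)/(-97469) = (2*50/(2 + (3/8 - 34) + 50*(3/8 - 34)**2))/(-97469) = (2*50/(2 + (3*(1/8) - 34) + 50*(3*(1/8) - 34)**2))*(-1/97469) = (2*50/(2 + (3/8 - 34) + 50*(3/8 - 34)**2))*(-1/97469) = (2*50/(2 - 269/8 + 50*(-269/8)**2))*(-1/97469) = (2*50/(2 - 269/8 + 50*(72361/64)))*(-1/97469) = (2*50/(2 - 269/8 + 1809025/32))*(-1/97469) = (2*50/(1808013/32))*(-1/97469) = (2*50*(32/1808013))*(-1/97469) = (3200/1808013)*(-1/97469) = -3200/176225219097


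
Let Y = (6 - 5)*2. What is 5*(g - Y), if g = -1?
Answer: -15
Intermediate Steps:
Y = 2 (Y = 1*2 = 2)
5*(g - Y) = 5*(-1 - 1*2) = 5*(-1 - 2) = 5*(-3) = -15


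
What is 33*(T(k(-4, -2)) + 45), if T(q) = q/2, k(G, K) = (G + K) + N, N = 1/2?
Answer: 5577/4 ≈ 1394.3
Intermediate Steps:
N = 1/2 ≈ 0.50000
k(G, K) = 1/2 + G + K (k(G, K) = (G + K) + 1/2 = 1/2 + G + K)
T(q) = q/2 (T(q) = q*(1/2) = q/2)
33*(T(k(-4, -2)) + 45) = 33*((1/2 - 4 - 2)/2 + 45) = 33*((1/2)*(-11/2) + 45) = 33*(-11/4 + 45) = 33*(169/4) = 5577/4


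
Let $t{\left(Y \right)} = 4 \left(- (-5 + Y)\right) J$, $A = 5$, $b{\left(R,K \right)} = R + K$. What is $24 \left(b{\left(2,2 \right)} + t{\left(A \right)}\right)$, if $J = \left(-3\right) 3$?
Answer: $96$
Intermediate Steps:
$b{\left(R,K \right)} = K + R$
$J = -9$
$t{\left(Y \right)} = -180 + 36 Y$ ($t{\left(Y \right)} = 4 \left(- (-5 + Y)\right) \left(-9\right) = 4 \left(5 - Y\right) \left(-9\right) = \left(20 - 4 Y\right) \left(-9\right) = -180 + 36 Y$)
$24 \left(b{\left(2,2 \right)} + t{\left(A \right)}\right) = 24 \left(\left(2 + 2\right) + \left(-180 + 36 \cdot 5\right)\right) = 24 \left(4 + \left(-180 + 180\right)\right) = 24 \left(4 + 0\right) = 24 \cdot 4 = 96$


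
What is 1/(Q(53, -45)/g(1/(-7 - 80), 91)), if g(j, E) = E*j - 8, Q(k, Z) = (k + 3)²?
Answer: -787/272832 ≈ -0.0028846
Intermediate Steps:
Q(k, Z) = (3 + k)²
g(j, E) = -8 + E*j
1/(Q(53, -45)/g(1/(-7 - 80), 91)) = 1/((3 + 53)²/(-8 + 91/(-7 - 80))) = 1/(56²/(-8 + 91/(-87))) = 1/(3136/(-8 + 91*(-1/87))) = 1/(3136/(-8 - 91/87)) = 1/(3136/(-787/87)) = 1/(3136*(-87/787)) = 1/(-272832/787) = -787/272832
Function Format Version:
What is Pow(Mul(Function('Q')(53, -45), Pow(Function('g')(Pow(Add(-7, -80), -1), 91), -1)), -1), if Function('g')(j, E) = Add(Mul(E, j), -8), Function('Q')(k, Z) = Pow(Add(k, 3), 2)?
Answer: Rational(-787, 272832) ≈ -0.0028846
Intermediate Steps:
Function('Q')(k, Z) = Pow(Add(3, k), 2)
Function('g')(j, E) = Add(-8, Mul(E, j))
Pow(Mul(Function('Q')(53, -45), Pow(Function('g')(Pow(Add(-7, -80), -1), 91), -1)), -1) = Pow(Mul(Pow(Add(3, 53), 2), Pow(Add(-8, Mul(91, Pow(Add(-7, -80), -1))), -1)), -1) = Pow(Mul(Pow(56, 2), Pow(Add(-8, Mul(91, Pow(-87, -1))), -1)), -1) = Pow(Mul(3136, Pow(Add(-8, Mul(91, Rational(-1, 87))), -1)), -1) = Pow(Mul(3136, Pow(Add(-8, Rational(-91, 87)), -1)), -1) = Pow(Mul(3136, Pow(Rational(-787, 87), -1)), -1) = Pow(Mul(3136, Rational(-87, 787)), -1) = Pow(Rational(-272832, 787), -1) = Rational(-787, 272832)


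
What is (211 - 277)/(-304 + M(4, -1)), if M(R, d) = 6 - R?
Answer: 33/151 ≈ 0.21854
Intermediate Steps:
(211 - 277)/(-304 + M(4, -1)) = (211 - 277)/(-304 + (6 - 1*4)) = -66/(-304 + (6 - 4)) = -66/(-304 + 2) = -66/(-302) = -66*(-1/302) = 33/151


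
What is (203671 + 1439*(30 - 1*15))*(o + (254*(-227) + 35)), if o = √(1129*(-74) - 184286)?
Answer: -12979926488 + 450512*I*√66958 ≈ -1.298e+10 + 1.1658e+8*I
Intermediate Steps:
o = 2*I*√66958 (o = √(-83546 - 184286) = √(-267832) = 2*I*√66958 ≈ 517.53*I)
(203671 + 1439*(30 - 1*15))*(o + (254*(-227) + 35)) = (203671 + 1439*(30 - 1*15))*(2*I*√66958 + (254*(-227) + 35)) = (203671 + 1439*(30 - 15))*(2*I*√66958 + (-57658 + 35)) = (203671 + 1439*15)*(2*I*√66958 - 57623) = (203671 + 21585)*(-57623 + 2*I*√66958) = 225256*(-57623 + 2*I*√66958) = -12979926488 + 450512*I*√66958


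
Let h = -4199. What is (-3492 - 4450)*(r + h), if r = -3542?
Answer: 61479022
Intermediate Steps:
(-3492 - 4450)*(r + h) = (-3492 - 4450)*(-3542 - 4199) = -7942*(-7741) = 61479022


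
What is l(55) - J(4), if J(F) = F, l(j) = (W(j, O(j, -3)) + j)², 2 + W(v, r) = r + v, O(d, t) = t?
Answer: 11021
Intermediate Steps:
W(v, r) = -2 + r + v (W(v, r) = -2 + (r + v) = -2 + r + v)
l(j) = (-5 + 2*j)² (l(j) = ((-2 - 3 + j) + j)² = ((-5 + j) + j)² = (-5 + 2*j)²)
l(55) - J(4) = (-5 + 2*55)² - 1*4 = (-5 + 110)² - 4 = 105² - 4 = 11025 - 4 = 11021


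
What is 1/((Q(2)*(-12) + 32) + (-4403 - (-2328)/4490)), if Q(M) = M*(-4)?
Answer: -2245/9596211 ≈ -0.00023395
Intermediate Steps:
Q(M) = -4*M
1/((Q(2)*(-12) + 32) + (-4403 - (-2328)/4490)) = 1/((-4*2*(-12) + 32) + (-4403 - (-2328)/4490)) = 1/((-8*(-12) + 32) + (-4403 - (-2328)/4490)) = 1/((96 + 32) + (-4403 - 1*(-1164/2245))) = 1/(128 + (-4403 + 1164/2245)) = 1/(128 - 9883571/2245) = 1/(-9596211/2245) = -2245/9596211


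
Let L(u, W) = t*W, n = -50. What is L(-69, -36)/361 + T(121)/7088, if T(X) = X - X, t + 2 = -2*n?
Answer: -3528/361 ≈ -9.7729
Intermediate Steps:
t = 98 (t = -2 - 2*(-50) = -2 + 100 = 98)
L(u, W) = 98*W
T(X) = 0
L(-69, -36)/361 + T(121)/7088 = (98*(-36))/361 + 0/7088 = -3528*1/361 + 0*(1/7088) = -3528/361 + 0 = -3528/361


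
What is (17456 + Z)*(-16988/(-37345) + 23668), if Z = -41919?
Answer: -21622807733424/37345 ≈ -5.7900e+8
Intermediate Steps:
(17456 + Z)*(-16988/(-37345) + 23668) = (17456 - 41919)*(-16988/(-37345) + 23668) = -24463*(-16988*(-1/37345) + 23668) = -24463*(16988/37345 + 23668) = -24463*883898448/37345 = -21622807733424/37345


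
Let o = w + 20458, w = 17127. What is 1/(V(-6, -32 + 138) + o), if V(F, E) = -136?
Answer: 1/37449 ≈ 2.6703e-5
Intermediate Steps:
o = 37585 (o = 17127 + 20458 = 37585)
1/(V(-6, -32 + 138) + o) = 1/(-136 + 37585) = 1/37449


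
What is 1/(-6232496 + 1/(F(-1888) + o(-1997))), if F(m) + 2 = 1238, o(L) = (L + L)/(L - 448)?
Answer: -3026014/18859620148499 ≈ -1.6045e-7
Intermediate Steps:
o(L) = 2*L/(-448 + L) (o(L) = (2*L)/(-448 + L) = 2*L/(-448 + L))
F(m) = 1236 (F(m) = -2 + 1238 = 1236)
1/(-6232496 + 1/(F(-1888) + o(-1997))) = 1/(-6232496 + 1/(1236 + 2*(-1997)/(-448 - 1997))) = 1/(-6232496 + 1/(1236 + 2*(-1997)/(-2445))) = 1/(-6232496 + 1/(1236 + 2*(-1997)*(-1/2445))) = 1/(-6232496 + 1/(1236 + 3994/2445)) = 1/(-6232496 + 1/(3026014/2445)) = 1/(-6232496 + 2445/3026014) = 1/(-18859620148499/3026014) = -3026014/18859620148499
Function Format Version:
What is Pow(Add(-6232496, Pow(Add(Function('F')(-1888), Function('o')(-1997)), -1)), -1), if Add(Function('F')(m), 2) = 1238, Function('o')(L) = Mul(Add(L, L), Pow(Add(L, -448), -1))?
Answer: Rational(-3026014, 18859620148499) ≈ -1.6045e-7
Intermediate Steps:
Function('o')(L) = Mul(2, L, Pow(Add(-448, L), -1)) (Function('o')(L) = Mul(Mul(2, L), Pow(Add(-448, L), -1)) = Mul(2, L, Pow(Add(-448, L), -1)))
Function('F')(m) = 1236 (Function('F')(m) = Add(-2, 1238) = 1236)
Pow(Add(-6232496, Pow(Add(Function('F')(-1888), Function('o')(-1997)), -1)), -1) = Pow(Add(-6232496, Pow(Add(1236, Mul(2, -1997, Pow(Add(-448, -1997), -1))), -1)), -1) = Pow(Add(-6232496, Pow(Add(1236, Mul(2, -1997, Pow(-2445, -1))), -1)), -1) = Pow(Add(-6232496, Pow(Add(1236, Mul(2, -1997, Rational(-1, 2445))), -1)), -1) = Pow(Add(-6232496, Pow(Add(1236, Rational(3994, 2445)), -1)), -1) = Pow(Add(-6232496, Pow(Rational(3026014, 2445), -1)), -1) = Pow(Add(-6232496, Rational(2445, 3026014)), -1) = Pow(Rational(-18859620148499, 3026014), -1) = Rational(-3026014, 18859620148499)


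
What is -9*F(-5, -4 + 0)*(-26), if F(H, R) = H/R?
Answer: 585/2 ≈ 292.50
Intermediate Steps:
F(H, R) = H/R
-9*F(-5, -4 + 0)*(-26) = -(-45)/(-4 + 0)*(-26) = -(-45)/(-4)*(-26) = -(-45)*(-1)/4*(-26) = -9*5/4*(-26) = -45/4*(-26) = 585/2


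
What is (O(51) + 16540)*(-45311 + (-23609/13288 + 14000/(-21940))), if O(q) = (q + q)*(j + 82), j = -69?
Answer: -5900521169820477/7288468 ≈ -8.0957e+8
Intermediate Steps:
O(q) = 26*q (O(q) = (q + q)*(-69 + 82) = (2*q)*13 = 26*q)
(O(51) + 16540)*(-45311 + (-23609/13288 + 14000/(-21940))) = (26*51 + 16540)*(-45311 + (-23609/13288 + 14000/(-21940))) = (1326 + 16540)*(-45311 + (-23609*1/13288 + 14000*(-1/21940))) = 17866*(-45311 + (-23609/13288 - 700/1097)) = 17866*(-45311 - 35200673/14576936) = 17866*(-660530747769/14576936) = -5900521169820477/7288468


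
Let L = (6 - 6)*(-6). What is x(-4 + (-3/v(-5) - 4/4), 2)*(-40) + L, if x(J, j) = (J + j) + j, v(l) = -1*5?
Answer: 16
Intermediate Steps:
v(l) = -5
x(J, j) = J + 2*j
L = 0 (L = 0*(-6) = 0)
x(-4 + (-3/v(-5) - 4/4), 2)*(-40) + L = ((-4 + (-3/(-5) - 4/4)) + 2*2)*(-40) + 0 = ((-4 + (-3*(-⅕) - 4*¼)) + 4)*(-40) + 0 = ((-4 + (⅗ - 1)) + 4)*(-40) + 0 = ((-4 - ⅖) + 4)*(-40) + 0 = (-22/5 + 4)*(-40) + 0 = -⅖*(-40) + 0 = 16 + 0 = 16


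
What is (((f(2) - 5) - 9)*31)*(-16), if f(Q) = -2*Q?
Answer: 8928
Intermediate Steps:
(((f(2) - 5) - 9)*31)*(-16) = (((-2*2 - 5) - 9)*31)*(-16) = (((-4 - 5) - 9)*31)*(-16) = ((-9 - 9)*31)*(-16) = -18*31*(-16) = -558*(-16) = 8928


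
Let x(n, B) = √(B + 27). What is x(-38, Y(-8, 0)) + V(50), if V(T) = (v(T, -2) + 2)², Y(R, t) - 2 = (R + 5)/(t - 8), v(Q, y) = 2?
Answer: 16 + √470/4 ≈ 21.420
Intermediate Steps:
Y(R, t) = 2 + (5 + R)/(-8 + t) (Y(R, t) = 2 + (R + 5)/(t - 8) = 2 + (5 + R)/(-8 + t))
x(n, B) = √(27 + B)
V(T) = 16 (V(T) = (2 + 2)² = 4² = 16)
x(-38, Y(-8, 0)) + V(50) = √(27 + (-11 - 8 + 2*0)/(-8 + 0)) + 16 = √(27 + (-11 - 8 + 0)/(-8)) + 16 = √(27 - ⅛*(-19)) + 16 = √(27 + 19/8) + 16 = √(235/8) + 16 = √470/4 + 16 = 16 + √470/4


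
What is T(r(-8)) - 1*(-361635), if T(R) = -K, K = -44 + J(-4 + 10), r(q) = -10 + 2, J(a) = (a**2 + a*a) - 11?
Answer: 361618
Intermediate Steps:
J(a) = -11 + 2*a**2 (J(a) = (a**2 + a**2) - 11 = 2*a**2 - 11 = -11 + 2*a**2)
r(q) = -8
K = 17 (K = -44 + (-11 + 2*(-4 + 10)**2) = -44 + (-11 + 2*6**2) = -44 + (-11 + 2*36) = -44 + (-11 + 72) = -44 + 61 = 17)
T(R) = -17 (T(R) = -1*17 = -17)
T(r(-8)) - 1*(-361635) = -17 - 1*(-361635) = -17 + 361635 = 361618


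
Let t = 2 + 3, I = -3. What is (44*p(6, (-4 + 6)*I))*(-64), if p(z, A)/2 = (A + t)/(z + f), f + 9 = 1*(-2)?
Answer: -5632/5 ≈ -1126.4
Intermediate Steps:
f = -11 (f = -9 + 1*(-2) = -9 - 2 = -11)
t = 5
p(z, A) = 2*(5 + A)/(-11 + z) (p(z, A) = 2*((A + 5)/(z - 11)) = 2*((5 + A)/(-11 + z)) = 2*(5 + A)/(-11 + z))
(44*p(6, (-4 + 6)*I))*(-64) = (44*(2*(5 + (-4 + 6)*(-3))/(-11 + 6)))*(-64) = (44*(2*(5 + 2*(-3))/(-5)))*(-64) = (44*(2*(-⅕)*(5 - 6)))*(-64) = (44*(2*(-⅕)*(-1)))*(-64) = (44*(⅖))*(-64) = (88/5)*(-64) = -5632/5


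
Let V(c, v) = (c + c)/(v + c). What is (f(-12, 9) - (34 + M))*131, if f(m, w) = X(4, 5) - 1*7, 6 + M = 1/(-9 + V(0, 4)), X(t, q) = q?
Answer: -35239/9 ≈ -3915.4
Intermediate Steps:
V(c, v) = 2*c/(c + v) (V(c, v) = (2*c)/(c + v) = 2*c/(c + v))
M = -55/9 (M = -6 + 1/(-9 + 2*0/(0 + 4)) = -6 + 1/(-9 + 2*0/4) = -6 + 1/(-9 + 2*0*(1/4)) = -6 + 1/(-9 + 0) = -6 + 1/(-9) = -6 - 1/9 = -55/9 ≈ -6.1111)
f(m, w) = -2 (f(m, w) = 5 - 1*7 = 5 - 7 = -2)
(f(-12, 9) - (34 + M))*131 = (-2 - (34 - 55/9))*131 = (-2 - 1*251/9)*131 = (-2 - 251/9)*131 = -269/9*131 = -35239/9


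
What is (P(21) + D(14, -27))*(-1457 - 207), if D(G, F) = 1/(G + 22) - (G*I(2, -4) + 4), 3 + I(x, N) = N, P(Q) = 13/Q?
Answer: -9922016/63 ≈ -1.5749e+5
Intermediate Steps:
I(x, N) = -3 + N
D(G, F) = -4 + 1/(22 + G) + 7*G (D(G, F) = 1/(G + 22) - (G*(-3 - 4) + 4) = 1/(22 + G) - (G*(-7) + 4) = 1/(22 + G) - (-7*G + 4) = 1/(22 + G) - (4 - 7*G) = 1/(22 + G) + (-4 + 7*G) = -4 + 1/(22 + G) + 7*G)
(P(21) + D(14, -27))*(-1457 - 207) = (13/21 + (-87 + 7*14**2 + 150*14)/(22 + 14))*(-1457 - 207) = (13*(1/21) + (-87 + 7*196 + 2100)/36)*(-1664) = (13/21 + (-87 + 1372 + 2100)/36)*(-1664) = (13/21 + (1/36)*3385)*(-1664) = (13/21 + 3385/36)*(-1664) = (23851/252)*(-1664) = -9922016/63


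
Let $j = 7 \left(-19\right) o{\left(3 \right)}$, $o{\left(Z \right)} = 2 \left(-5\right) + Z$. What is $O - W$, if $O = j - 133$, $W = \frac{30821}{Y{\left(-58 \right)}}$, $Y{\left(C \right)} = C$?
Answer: $\frac{77105}{58} \approx 1329.4$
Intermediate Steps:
$o{\left(Z \right)} = -10 + Z$
$j = 931$ ($j = 7 \left(-19\right) \left(-10 + 3\right) = \left(-133\right) \left(-7\right) = 931$)
$W = - \frac{30821}{58}$ ($W = \frac{30821}{-58} = 30821 \left(- \frac{1}{58}\right) = - \frac{30821}{58} \approx -531.4$)
$O = 798$ ($O = 931 - 133 = 798$)
$O - W = 798 - - \frac{30821}{58} = 798 + \frac{30821}{58} = \frac{77105}{58}$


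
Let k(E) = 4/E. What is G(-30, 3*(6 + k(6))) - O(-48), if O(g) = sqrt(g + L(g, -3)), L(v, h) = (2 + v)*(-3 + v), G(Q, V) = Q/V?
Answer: -3/2 - sqrt(2298) ≈ -49.437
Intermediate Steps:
L(v, h) = (-3 + v)*(2 + v)
O(g) = sqrt(-6 + g**2) (O(g) = sqrt(g + (-6 + g**2 - g)) = sqrt(-6 + g**2))
G(-30, 3*(6 + k(6))) - O(-48) = -30*1/(3*(6 + 4/6)) - sqrt(-6 + (-48)**2) = -30*1/(3*(6 + 4*(1/6))) - sqrt(-6 + 2304) = -30*1/(3*(6 + 2/3)) - sqrt(2298) = -30/(3*(20/3)) - sqrt(2298) = -30/20 - sqrt(2298) = -30*1/20 - sqrt(2298) = -3/2 - sqrt(2298)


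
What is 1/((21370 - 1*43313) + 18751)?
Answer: -1/3192 ≈ -0.00031328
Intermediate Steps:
1/((21370 - 1*43313) + 18751) = 1/((21370 - 43313) + 18751) = 1/(-21943 + 18751) = 1/(-3192) = -1/3192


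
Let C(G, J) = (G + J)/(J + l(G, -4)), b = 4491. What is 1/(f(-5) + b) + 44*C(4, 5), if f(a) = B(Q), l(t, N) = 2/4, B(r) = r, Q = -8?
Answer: 322777/4483 ≈ 72.000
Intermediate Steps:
l(t, N) = ½ (l(t, N) = 2*(¼) = ½)
f(a) = -8
C(G, J) = (G + J)/(½ + J) (C(G, J) = (G + J)/(J + ½) = (G + J)/(½ + J))
1/(f(-5) + b) + 44*C(4, 5) = 1/(-8 + 4491) + 44*(2*(4 + 5)/(1 + 2*5)) = 1/4483 + 44*(2*9/(1 + 10)) = 1/4483 + 44*(2*9/11) = 1/4483 + 44*(2*(1/11)*9) = 1/4483 + 44*(18/11) = 1/4483 + 72 = 322777/4483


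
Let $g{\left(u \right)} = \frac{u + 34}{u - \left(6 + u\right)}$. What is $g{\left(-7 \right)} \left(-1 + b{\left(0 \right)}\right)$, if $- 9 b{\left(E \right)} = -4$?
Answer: $\frac{5}{2} \approx 2.5$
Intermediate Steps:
$b{\left(E \right)} = \frac{4}{9}$ ($b{\left(E \right)} = \left(- \frac{1}{9}\right) \left(-4\right) = \frac{4}{9}$)
$g{\left(u \right)} = - \frac{17}{3} - \frac{u}{6}$ ($g{\left(u \right)} = \frac{34 + u}{-6} = \left(34 + u\right) \left(- \frac{1}{6}\right) = - \frac{17}{3} - \frac{u}{6}$)
$g{\left(-7 \right)} \left(-1 + b{\left(0 \right)}\right) = \left(- \frac{17}{3} - - \frac{7}{6}\right) \left(-1 + \frac{4}{9}\right) = \left(- \frac{17}{3} + \frac{7}{6}\right) \left(- \frac{5}{9}\right) = \left(- \frac{9}{2}\right) \left(- \frac{5}{9}\right) = \frac{5}{2}$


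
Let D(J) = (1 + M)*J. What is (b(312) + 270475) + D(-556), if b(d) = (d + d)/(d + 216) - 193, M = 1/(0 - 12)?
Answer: 8902526/33 ≈ 2.6977e+5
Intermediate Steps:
M = -1/12 (M = 1/(-12) = -1/12 ≈ -0.083333)
b(d) = -193 + 2*d/(216 + d) (b(d) = (2*d)/(216 + d) - 193 = 2*d/(216 + d) - 193 = -193 + 2*d/(216 + d))
D(J) = 11*J/12 (D(J) = (1 - 1/12)*J = 11*J/12)
(b(312) + 270475) + D(-556) = ((-41688 - 191*312)/(216 + 312) + 270475) + (11/12)*(-556) = ((-41688 - 59592)/528 + 270475) - 1529/3 = ((1/528)*(-101280) + 270475) - 1529/3 = (-2110/11 + 270475) - 1529/3 = 2973115/11 - 1529/3 = 8902526/33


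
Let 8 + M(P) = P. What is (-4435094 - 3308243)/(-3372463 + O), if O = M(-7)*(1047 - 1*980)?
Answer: 1106191/481924 ≈ 2.2954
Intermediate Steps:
M(P) = -8 + P
O = -1005 (O = (-8 - 7)*(1047 - 1*980) = -15*(1047 - 980) = -15*67 = -1005)
(-4435094 - 3308243)/(-3372463 + O) = (-4435094 - 3308243)/(-3372463 - 1005) = -7743337/(-3373468) = -7743337*(-1/3373468) = 1106191/481924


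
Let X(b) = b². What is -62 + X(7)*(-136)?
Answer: -6726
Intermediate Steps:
-62 + X(7)*(-136) = -62 + 7²*(-136) = -62 + 49*(-136) = -62 - 6664 = -6726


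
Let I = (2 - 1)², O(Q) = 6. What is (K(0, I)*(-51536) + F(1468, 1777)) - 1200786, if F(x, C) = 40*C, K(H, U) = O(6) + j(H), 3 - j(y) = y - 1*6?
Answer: -1902746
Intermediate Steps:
j(y) = 9 - y (j(y) = 3 - (y - 1*6) = 3 - (y - 6) = 3 - (-6 + y) = 3 + (6 - y) = 9 - y)
I = 1 (I = 1² = 1)
K(H, U) = 15 - H (K(H, U) = 6 + (9 - H) = 15 - H)
(K(0, I)*(-51536) + F(1468, 1777)) - 1200786 = ((15 - 1*0)*(-51536) + 40*1777) - 1200786 = ((15 + 0)*(-51536) + 71080) - 1200786 = (15*(-51536) + 71080) - 1200786 = (-773040 + 71080) - 1200786 = -701960 - 1200786 = -1902746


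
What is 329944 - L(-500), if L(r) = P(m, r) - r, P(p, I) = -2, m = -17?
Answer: 329446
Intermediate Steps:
L(r) = -2 - r
329944 - L(-500) = 329944 - (-2 - 1*(-500)) = 329944 - (-2 + 500) = 329944 - 1*498 = 329944 - 498 = 329446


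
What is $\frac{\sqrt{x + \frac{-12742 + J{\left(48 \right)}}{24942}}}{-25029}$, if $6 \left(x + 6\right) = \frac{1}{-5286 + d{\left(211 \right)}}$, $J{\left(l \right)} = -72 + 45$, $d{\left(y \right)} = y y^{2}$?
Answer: $- \frac{i \sqrt{1821894473091084292770}}{418648611833865} \approx - 0.00010196 i$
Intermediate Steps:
$d{\left(y \right)} = y^{3}$
$J{\left(l \right)} = -27$
$x = - \frac{337991219}{56331870}$ ($x = -6 + \frac{1}{6 \left(-5286 + 211^{3}\right)} = -6 + \frac{1}{6 \left(-5286 + 9393931\right)} = -6 + \frac{1}{6 \cdot 9388645} = -6 + \frac{1}{6} \cdot \frac{1}{9388645} = -6 + \frac{1}{56331870} = - \frac{337991219}{56331870} \approx -6.0$)
$\frac{\sqrt{x + \frac{-12742 + J{\left(48 \right)}}{24942}}}{-25029} = \frac{\sqrt{- \frac{337991219}{56331870} + \frac{-12742 - 27}{24942}}}{-25029} = \sqrt{- \frac{337991219}{56331870} - \frac{12769}{24942}} \left(- \frac{1}{25029}\right) = \sqrt{- \frac{762456552694}{117085791795}} \left(- \frac{1}{25029}\right) = \frac{i \sqrt{1821894473091084292770}}{16726541685} \left(- \frac{1}{25029}\right) = - \frac{i \sqrt{1821894473091084292770}}{418648611833865}$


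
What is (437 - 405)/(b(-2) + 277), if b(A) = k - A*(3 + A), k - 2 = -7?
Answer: 16/137 ≈ 0.11679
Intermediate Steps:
k = -5 (k = 2 - 7 = -5)
b(A) = -5 - A*(3 + A)
(437 - 405)/(b(-2) + 277) = (437 - 405)/((-5 - 1*(-2)² - 3*(-2)) + 277) = 32/((-5 - 1*4 + 6) + 277) = 32/((-5 - 4 + 6) + 277) = 32/(-3 + 277) = 32/274 = 32*(1/274) = 16/137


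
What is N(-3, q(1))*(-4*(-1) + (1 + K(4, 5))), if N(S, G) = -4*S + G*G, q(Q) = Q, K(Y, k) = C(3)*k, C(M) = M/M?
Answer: 130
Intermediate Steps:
C(M) = 1
K(Y, k) = k (K(Y, k) = 1*k = k)
N(S, G) = G**2 - 4*S (N(S, G) = -4*S + G**2 = G**2 - 4*S)
N(-3, q(1))*(-4*(-1) + (1 + K(4, 5))) = (1**2 - 4*(-3))*(-4*(-1) + (1 + 5)) = (1 + 12)*(4 + 6) = 13*10 = 130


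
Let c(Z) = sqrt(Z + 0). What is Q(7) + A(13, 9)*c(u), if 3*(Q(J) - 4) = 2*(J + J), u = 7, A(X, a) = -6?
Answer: 40/3 - 6*sqrt(7) ≈ -2.5412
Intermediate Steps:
c(Z) = sqrt(Z)
Q(J) = 4 + 4*J/3 (Q(J) = 4 + (2*(J + J))/3 = 4 + (2*(2*J))/3 = 4 + (4*J)/3 = 4 + 4*J/3)
Q(7) + A(13, 9)*c(u) = (4 + (4/3)*7) - 6*sqrt(7) = (4 + 28/3) - 6*sqrt(7) = 40/3 - 6*sqrt(7)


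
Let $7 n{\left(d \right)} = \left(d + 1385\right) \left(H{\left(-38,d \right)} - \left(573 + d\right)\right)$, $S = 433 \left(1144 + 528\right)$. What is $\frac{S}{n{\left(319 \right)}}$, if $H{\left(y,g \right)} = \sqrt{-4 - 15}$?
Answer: $- \frac{80723324}{24211497} - \frac{90497 i \sqrt{19}}{24211497} \approx -3.3341 - 0.016293 i$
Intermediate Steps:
$H{\left(y,g \right)} = i \sqrt{19}$ ($H{\left(y,g \right)} = \sqrt{-19} = i \sqrt{19}$)
$S = 723976$ ($S = 433 \cdot 1672 = 723976$)
$n{\left(d \right)} = \frac{\left(1385 + d\right) \left(-573 - d + i \sqrt{19}\right)}{7}$ ($n{\left(d \right)} = \frac{\left(d + 1385\right) \left(i \sqrt{19} - \left(573 + d\right)\right)}{7} = \frac{\left(1385 + d\right) \left(-573 - d + i \sqrt{19}\right)}{7}$)
$\frac{S}{n{\left(319 \right)}} = \frac{723976}{- \frac{793605}{7} - \frac{624602}{7} - \frac{319^{2}}{7} + \frac{1385 i \sqrt{19}}{7} + \frac{1}{7} i 319 \sqrt{19}} = \frac{723976}{- \frac{793605}{7} - \frac{624602}{7} - \frac{101761}{7} + \frac{1385 i \sqrt{19}}{7} + \frac{319 i \sqrt{19}}{7}} = \frac{723976}{- \frac{1519968}{7} + \frac{1704 i \sqrt{19}}{7}}$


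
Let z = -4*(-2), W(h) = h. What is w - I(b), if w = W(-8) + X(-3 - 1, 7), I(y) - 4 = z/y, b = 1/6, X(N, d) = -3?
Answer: -63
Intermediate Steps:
z = 8
b = ⅙ ≈ 0.16667
I(y) = 4 + 8/y
w = -11 (w = -8 - 3 = -11)
w - I(b) = -11 - (4 + 8/(⅙)) = -11 - (4 + 8*6) = -11 - (4 + 48) = -11 - 1*52 = -11 - 52 = -63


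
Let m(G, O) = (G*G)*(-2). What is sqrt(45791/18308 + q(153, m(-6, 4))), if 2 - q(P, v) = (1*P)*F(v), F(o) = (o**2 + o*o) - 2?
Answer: I*sqrt(132899460807729)/9154 ≈ 1259.4*I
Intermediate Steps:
F(o) = -2 + 2*o**2 (F(o) = (o**2 + o**2) - 2 = 2*o**2 - 2 = -2 + 2*o**2)
m(G, O) = -2*G**2 (m(G, O) = G**2*(-2) = -2*G**2)
q(P, v) = 2 - P*(-2 + 2*v**2) (q(P, v) = 2 - 1*P*(-2 + 2*v**2) = 2 - P*(-2 + 2*v**2))
sqrt(45791/18308 + q(153, m(-6, 4))) = sqrt(45791/18308 + (2 - 2*153*(-1 + (-2*(-6)**2)**2))) = sqrt(45791*(1/18308) + (2 - 2*153*(-1 + (-2*36)**2))) = sqrt(45791/18308 + (2 - 2*153*(-1 + (-72)**2))) = sqrt(45791/18308 + (2 - 2*153*(-1 + 5184))) = sqrt(45791/18308 + (2 - 2*153*5183)) = sqrt(45791/18308 + (2 - 1585998)) = sqrt(45791/18308 - 1585996) = sqrt(-29036368977/18308) = I*sqrt(132899460807729)/9154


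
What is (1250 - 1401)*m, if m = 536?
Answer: -80936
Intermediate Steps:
(1250 - 1401)*m = (1250 - 1401)*536 = -151*536 = -80936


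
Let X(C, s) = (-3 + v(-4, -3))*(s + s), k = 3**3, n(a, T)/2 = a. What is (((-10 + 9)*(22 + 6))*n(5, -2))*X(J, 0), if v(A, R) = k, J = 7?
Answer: 0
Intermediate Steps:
n(a, T) = 2*a
k = 27
v(A, R) = 27
X(C, s) = 48*s (X(C, s) = (-3 + 27)*(s + s) = 24*(2*s) = 48*s)
(((-10 + 9)*(22 + 6))*n(5, -2))*X(J, 0) = (((-10 + 9)*(22 + 6))*(2*5))*(48*0) = (-1*28*10)*0 = -28*10*0 = -280*0 = 0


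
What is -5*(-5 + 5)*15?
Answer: 0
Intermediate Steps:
-5*(-5 + 5)*15 = -5*0*15 = 0*15 = 0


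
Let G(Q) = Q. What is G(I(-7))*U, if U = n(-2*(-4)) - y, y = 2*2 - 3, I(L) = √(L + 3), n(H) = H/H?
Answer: 0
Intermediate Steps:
n(H) = 1
I(L) = √(3 + L)
y = 1 (y = 4 - 3 = 1)
U = 0 (U = 1 - 1*1 = 1 - 1 = 0)
G(I(-7))*U = √(3 - 7)*0 = √(-4)*0 = (2*I)*0 = 0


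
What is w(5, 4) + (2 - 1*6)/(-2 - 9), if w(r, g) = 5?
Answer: 59/11 ≈ 5.3636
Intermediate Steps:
w(5, 4) + (2 - 1*6)/(-2 - 9) = 5 + (2 - 1*6)/(-2 - 9) = 5 + (2 - 6)/(-11) = 5 - 4*(-1/11) = 5 + 4/11 = 59/11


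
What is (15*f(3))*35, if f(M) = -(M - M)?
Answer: 0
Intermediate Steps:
f(M) = 0 (f(M) = -1*0 = 0)
(15*f(3))*35 = (15*0)*35 = 0*35 = 0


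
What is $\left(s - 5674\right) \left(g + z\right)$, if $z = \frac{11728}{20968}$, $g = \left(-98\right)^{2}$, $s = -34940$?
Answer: $- \frac{1022398559700}{2621} \approx -3.9008 \cdot 10^{8}$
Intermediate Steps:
$g = 9604$
$z = \frac{1466}{2621}$ ($z = 11728 \cdot \frac{1}{20968} = \frac{1466}{2621} \approx 0.55933$)
$\left(s - 5674\right) \left(g + z\right) = \left(-34940 - 5674\right) \left(9604 + \frac{1466}{2621}\right) = \left(-40614\right) \frac{25173550}{2621} = - \frac{1022398559700}{2621}$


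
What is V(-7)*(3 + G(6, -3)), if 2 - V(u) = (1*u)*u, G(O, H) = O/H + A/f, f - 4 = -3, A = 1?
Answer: -94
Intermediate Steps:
f = 1 (f = 4 - 3 = 1)
G(O, H) = 1 + O/H (G(O, H) = O/H + 1/1 = O/H + 1*1 = O/H + 1 = 1 + O/H)
V(u) = 2 - u**2 (V(u) = 2 - 1*u*u = 2 - u*u = 2 - u**2)
V(-7)*(3 + G(6, -3)) = (2 - 1*(-7)**2)*(3 + (-3 + 6)/(-3)) = (2 - 1*49)*(3 - 1/3*3) = (2 - 49)*(3 - 1) = -47*2 = -94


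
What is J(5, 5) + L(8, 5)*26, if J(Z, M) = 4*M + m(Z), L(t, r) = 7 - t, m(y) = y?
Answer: -1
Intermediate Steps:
J(Z, M) = Z + 4*M (J(Z, M) = 4*M + Z = Z + 4*M)
J(5, 5) + L(8, 5)*26 = (5 + 4*5) + (7 - 1*8)*26 = (5 + 20) + (7 - 8)*26 = 25 - 1*26 = 25 - 26 = -1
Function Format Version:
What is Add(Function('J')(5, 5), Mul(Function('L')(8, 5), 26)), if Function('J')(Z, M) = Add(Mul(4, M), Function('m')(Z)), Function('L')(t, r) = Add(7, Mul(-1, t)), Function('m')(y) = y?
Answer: -1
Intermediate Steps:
Function('J')(Z, M) = Add(Z, Mul(4, M)) (Function('J')(Z, M) = Add(Mul(4, M), Z) = Add(Z, Mul(4, M)))
Add(Function('J')(5, 5), Mul(Function('L')(8, 5), 26)) = Add(Add(5, Mul(4, 5)), Mul(Add(7, Mul(-1, 8)), 26)) = Add(Add(5, 20), Mul(Add(7, -8), 26)) = Add(25, Mul(-1, 26)) = Add(25, -26) = -1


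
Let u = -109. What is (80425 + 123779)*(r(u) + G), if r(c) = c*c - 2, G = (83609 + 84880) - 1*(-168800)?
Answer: 71301502272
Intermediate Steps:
G = 337289 (G = 168489 + 168800 = 337289)
r(c) = -2 + c² (r(c) = c² - 2 = -2 + c²)
(80425 + 123779)*(r(u) + G) = (80425 + 123779)*((-2 + (-109)²) + 337289) = 204204*((-2 + 11881) + 337289) = 204204*(11879 + 337289) = 204204*349168 = 71301502272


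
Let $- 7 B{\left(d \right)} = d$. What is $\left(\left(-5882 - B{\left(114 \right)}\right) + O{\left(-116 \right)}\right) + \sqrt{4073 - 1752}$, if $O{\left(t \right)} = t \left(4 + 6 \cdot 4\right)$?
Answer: $- \frac{63796}{7} + \sqrt{2321} \approx -9065.5$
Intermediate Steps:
$O{\left(t \right)} = 28 t$ ($O{\left(t \right)} = t \left(4 + 24\right) = t 28 = 28 t$)
$B{\left(d \right)} = - \frac{d}{7}$
$\left(\left(-5882 - B{\left(114 \right)}\right) + O{\left(-116 \right)}\right) + \sqrt{4073 - 1752} = \left(\left(-5882 - \left(- \frac{1}{7}\right) 114\right) + 28 \left(-116\right)\right) + \sqrt{4073 - 1752} = \left(\left(-5882 - - \frac{114}{7}\right) - 3248\right) + \sqrt{2321} = \left(\left(-5882 + \frac{114}{7}\right) - 3248\right) + \sqrt{2321} = \left(- \frac{41060}{7} - 3248\right) + \sqrt{2321} = - \frac{63796}{7} + \sqrt{2321}$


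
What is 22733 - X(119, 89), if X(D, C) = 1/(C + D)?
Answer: 4728463/208 ≈ 22733.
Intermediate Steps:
22733 - X(119, 89) = 22733 - 1/(89 + 119) = 22733 - 1/208 = 4728463/208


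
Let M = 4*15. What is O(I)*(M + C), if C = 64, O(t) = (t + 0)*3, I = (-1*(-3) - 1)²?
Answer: 1488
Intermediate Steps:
M = 60
I = 4 (I = (3 - 1)² = 2² = 4)
O(t) = 3*t (O(t) = t*3 = 3*t)
O(I)*(M + C) = (3*4)*(60 + 64) = 12*124 = 1488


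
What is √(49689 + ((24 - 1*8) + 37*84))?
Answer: √52813 ≈ 229.81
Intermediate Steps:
√(49689 + ((24 - 1*8) + 37*84)) = √(49689 + ((24 - 8) + 3108)) = √(49689 + (16 + 3108)) = √(49689 + 3124) = √52813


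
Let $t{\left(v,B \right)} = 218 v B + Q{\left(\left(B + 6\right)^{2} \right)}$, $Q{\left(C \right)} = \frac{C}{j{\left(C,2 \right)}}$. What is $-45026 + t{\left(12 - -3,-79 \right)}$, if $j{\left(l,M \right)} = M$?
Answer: $- \frac{601383}{2} \approx -3.0069 \cdot 10^{5}$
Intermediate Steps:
$Q{\left(C \right)} = \frac{C}{2}$
$t{\left(v,B \right)} = \frac{\left(6 + B\right)^{2}}{2} + 218 B v$ ($t{\left(v,B \right)} = 218 v B + \frac{\left(B + 6\right)^{2}}{2} = 218 B v + \frac{\left(6 + B\right)^{2}}{2} = \frac{\left(6 + B\right)^{2}}{2} + 218 B v$)
$-45026 + t{\left(12 - -3,-79 \right)} = -45026 + \left(\frac{\left(6 - 79\right)^{2}}{2} + 218 \left(-79\right) \left(12 - -3\right)\right) = -45026 + \left(\frac{\left(-73\right)^{2}}{2} + 218 \left(-79\right) \left(12 + 3\right)\right) = -45026 + \left(\frac{1}{2} \cdot 5329 + 218 \left(-79\right) 15\right) = -45026 + \left(\frac{5329}{2} - 258330\right) = -45026 - \frac{511331}{2} = - \frac{601383}{2}$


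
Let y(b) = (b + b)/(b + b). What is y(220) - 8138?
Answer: -8137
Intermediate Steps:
y(b) = 1 (y(b) = (2*b)/((2*b)) = (2*b)*(1/(2*b)) = 1)
y(220) - 8138 = 1 - 8138 = -8137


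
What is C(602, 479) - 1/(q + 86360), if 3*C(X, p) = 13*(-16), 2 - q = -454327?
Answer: -112463315/1622067 ≈ -69.333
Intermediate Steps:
q = 454329 (q = 2 - 1*(-454327) = 2 + 454327 = 454329)
C(X, p) = -208/3 (C(X, p) = (13*(-16))/3 = (1/3)*(-208) = -208/3)
C(602, 479) - 1/(q + 86360) = -208/3 - 1/(454329 + 86360) = -208/3 - 1/540689 = -112463315/1622067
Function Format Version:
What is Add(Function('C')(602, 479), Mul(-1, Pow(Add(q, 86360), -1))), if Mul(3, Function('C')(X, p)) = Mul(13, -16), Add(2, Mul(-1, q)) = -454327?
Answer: Rational(-112463315, 1622067) ≈ -69.333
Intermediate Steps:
q = 454329 (q = Add(2, Mul(-1, -454327)) = Add(2, 454327) = 454329)
Function('C')(X, p) = Rational(-208, 3) (Function('C')(X, p) = Mul(Rational(1, 3), Mul(13, -16)) = Mul(Rational(1, 3), -208) = Rational(-208, 3))
Add(Function('C')(602, 479), Mul(-1, Pow(Add(q, 86360), -1))) = Add(Rational(-208, 3), Mul(-1, Pow(Add(454329, 86360), -1))) = Add(Rational(-208, 3), Mul(-1, Pow(540689, -1))) = Add(Rational(-208, 3), Mul(-1, Rational(1, 540689))) = Add(Rational(-208, 3), Rational(-1, 540689)) = Rational(-112463315, 1622067)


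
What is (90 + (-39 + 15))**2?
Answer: 4356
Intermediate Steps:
(90 + (-39 + 15))**2 = (90 - 24)**2 = 66**2 = 4356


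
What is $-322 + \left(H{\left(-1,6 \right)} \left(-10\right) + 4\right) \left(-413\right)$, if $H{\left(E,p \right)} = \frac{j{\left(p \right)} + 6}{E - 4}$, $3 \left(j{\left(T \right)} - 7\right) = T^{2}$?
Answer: $-22624$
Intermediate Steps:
$j{\left(T \right)} = 7 + \frac{T^{2}}{3}$
$H{\left(E,p \right)} = \frac{13 + \frac{p^{2}}{3}}{-4 + E}$ ($H{\left(E,p \right)} = \frac{\left(7 + \frac{p^{2}}{3}\right) + 6}{E - 4} = \frac{13 + \frac{p^{2}}{3}}{-4 + E}$)
$-322 + \left(H{\left(-1,6 \right)} \left(-10\right) + 4\right) \left(-413\right) = -322 + \left(\frac{39 + 6^{2}}{3 \left(-4 - 1\right)} \left(-10\right) + 4\right) \left(-413\right) = -322 + \left(\frac{39 + 36}{3 \left(-5\right)} \left(-10\right) + 4\right) \left(-413\right) = -322 + \left(\frac{1}{3} \left(- \frac{1}{5}\right) 75 \left(-10\right) + 4\right) \left(-413\right) = -322 + \left(\left(-5\right) \left(-10\right) + 4\right) \left(-413\right) = -322 + \left(50 + 4\right) \left(-413\right) = -322 + 54 \left(-413\right) = -322 - 22302 = -22624$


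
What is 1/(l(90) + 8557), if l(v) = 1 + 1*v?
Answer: 1/8648 ≈ 0.00011563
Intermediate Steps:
l(v) = 1 + v
1/(l(90) + 8557) = 1/((1 + 90) + 8557) = 1/(91 + 8557) = 1/8648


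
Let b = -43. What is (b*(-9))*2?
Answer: 774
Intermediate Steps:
(b*(-9))*2 = -43*(-9)*2 = 387*2 = 774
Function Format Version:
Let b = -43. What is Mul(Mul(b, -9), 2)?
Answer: 774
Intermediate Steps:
Mul(Mul(b, -9), 2) = Mul(Mul(-43, -9), 2) = Mul(387, 2) = 774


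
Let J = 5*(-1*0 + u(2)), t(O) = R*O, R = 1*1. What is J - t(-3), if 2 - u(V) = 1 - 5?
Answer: 33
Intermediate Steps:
u(V) = 6 (u(V) = 2 - (1 - 5) = 2 - 1*(-4) = 2 + 4 = 6)
R = 1
t(O) = O (t(O) = 1*O = O)
J = 30 (J = 5*(-1*0 + 6) = 5*(0 + 6) = 5*6 = 30)
J - t(-3) = 30 - 1*(-3) = 30 + 3 = 33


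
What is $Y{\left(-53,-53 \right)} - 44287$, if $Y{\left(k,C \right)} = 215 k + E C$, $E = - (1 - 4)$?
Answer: $-55841$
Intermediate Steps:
$E = 3$ ($E = \left(-1\right) \left(-3\right) = 3$)
$Y{\left(k,C \right)} = 3 C + 215 k$ ($Y{\left(k,C \right)} = 215 k + 3 C = 3 C + 215 k$)
$Y{\left(-53,-53 \right)} - 44287 = \left(3 \left(-53\right) + 215 \left(-53\right)\right) - 44287 = \left(-159 - 11395\right) - 44287 = -11554 - 44287 = -55841$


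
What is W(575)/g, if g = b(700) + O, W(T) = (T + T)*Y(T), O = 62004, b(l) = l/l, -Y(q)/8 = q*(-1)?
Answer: 1058000/12401 ≈ 85.316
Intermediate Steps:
Y(q) = 8*q (Y(q) = -8*q*(-1) = -(-8)*q = 8*q)
b(l) = 1
W(T) = 16*T² (W(T) = (T + T)*(8*T) = (2*T)*(8*T) = 16*T²)
g = 62005 (g = 1 + 62004 = 62005)
W(575)/g = (16*575²)/62005 = (16*330625)*(1/62005) = 5290000*(1/62005) = 1058000/12401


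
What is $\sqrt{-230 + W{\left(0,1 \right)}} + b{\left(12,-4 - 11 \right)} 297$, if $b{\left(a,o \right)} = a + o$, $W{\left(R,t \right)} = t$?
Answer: $-891 + i \sqrt{229} \approx -891.0 + 15.133 i$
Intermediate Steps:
$\sqrt{-230 + W{\left(0,1 \right)}} + b{\left(12,-4 - 11 \right)} 297 = \sqrt{-230 + 1} + \left(12 - 15\right) 297 = \sqrt{-229} + \left(12 - 15\right) 297 = i \sqrt{229} - 891 = -891 + i \sqrt{229}$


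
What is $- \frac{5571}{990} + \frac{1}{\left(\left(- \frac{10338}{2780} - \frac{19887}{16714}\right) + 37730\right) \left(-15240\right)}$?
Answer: $- \frac{206700308204842421}{36731880283529640} \approx -5.6273$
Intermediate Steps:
$- \frac{5571}{990} + \frac{1}{\left(\left(- \frac{10338}{2780} - \frac{19887}{16714}\right) + 37730\right) \left(-15240\right)} = \left(-5571\right) \frac{1}{990} + \frac{1}{\left(\left(-10338\right) \frac{1}{2780} - \frac{19887}{16714}\right) + 37730} \left(- \frac{1}{15240}\right) = - \frac{619}{110} + \frac{1}{\left(- \frac{5169}{1390} - \frac{19887}{16714}\right) + 37730} \left(- \frac{1}{15240}\right) = - \frac{619}{110} + \frac{1}{- \frac{28509399}{5808115} + 37730} \left(- \frac{1}{15240}\right) = - \frac{619}{110} + \frac{1}{\frac{219111669551}{5808115}} \left(- \frac{1}{15240}\right) = - \frac{619}{110} + \frac{5808115}{219111669551} \left(- \frac{1}{15240}\right) = - \frac{619}{110} - \frac{1161623}{667852368791448} = - \frac{206700308204842421}{36731880283529640}$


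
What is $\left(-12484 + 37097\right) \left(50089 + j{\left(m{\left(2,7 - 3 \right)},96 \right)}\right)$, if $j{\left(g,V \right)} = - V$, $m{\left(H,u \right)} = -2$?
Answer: $1230477709$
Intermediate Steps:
$\left(-12484 + 37097\right) \left(50089 + j{\left(m{\left(2,7 - 3 \right)},96 \right)}\right) = \left(-12484 + 37097\right) \left(50089 - 96\right) = 24613 \left(50089 - 96\right) = 24613 \cdot 49993 = 1230477709$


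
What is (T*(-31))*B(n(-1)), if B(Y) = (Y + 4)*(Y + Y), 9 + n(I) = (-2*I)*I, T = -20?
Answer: 95480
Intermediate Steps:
n(I) = -9 - 2*I**2 (n(I) = -9 + (-2*I)*I = -9 - 2*I**2)
B(Y) = 2*Y*(4 + Y) (B(Y) = (4 + Y)*(2*Y) = 2*Y*(4 + Y))
(T*(-31))*B(n(-1)) = (-20*(-31))*(2*(-9 - 2*(-1)**2)*(4 + (-9 - 2*(-1)**2))) = 620*(2*(-9 - 2*1)*(4 + (-9 - 2*1))) = 620*(2*(-9 - 2)*(4 + (-9 - 2))) = 620*(2*(-11)*(4 - 11)) = 620*(2*(-11)*(-7)) = 620*154 = 95480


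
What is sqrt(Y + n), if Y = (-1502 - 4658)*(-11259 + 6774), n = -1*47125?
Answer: 5*sqrt(1103219) ≈ 5251.7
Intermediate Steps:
n = -47125
Y = 27627600 (Y = -6160*(-4485) = 27627600)
sqrt(Y + n) = sqrt(27627600 - 47125) = sqrt(27580475) = 5*sqrt(1103219)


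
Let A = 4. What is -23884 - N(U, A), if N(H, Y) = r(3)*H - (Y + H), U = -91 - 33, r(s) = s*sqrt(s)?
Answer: -24004 + 372*sqrt(3) ≈ -23360.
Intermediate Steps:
r(s) = s**(3/2)
U = -124
N(H, Y) = -H - Y + 3*H*sqrt(3) (N(H, Y) = 3**(3/2)*H - (Y + H) = (3*sqrt(3))*H - (H + Y) = 3*H*sqrt(3) + (-H - Y) = -H - Y + 3*H*sqrt(3))
-23884 - N(U, A) = -23884 - (-1*(-124) - 1*4 + 3*(-124)*sqrt(3)) = -23884 - (124 - 4 - 372*sqrt(3)) = -23884 - (120 - 372*sqrt(3)) = -23884 + (-120 + 372*sqrt(3)) = -24004 + 372*sqrt(3)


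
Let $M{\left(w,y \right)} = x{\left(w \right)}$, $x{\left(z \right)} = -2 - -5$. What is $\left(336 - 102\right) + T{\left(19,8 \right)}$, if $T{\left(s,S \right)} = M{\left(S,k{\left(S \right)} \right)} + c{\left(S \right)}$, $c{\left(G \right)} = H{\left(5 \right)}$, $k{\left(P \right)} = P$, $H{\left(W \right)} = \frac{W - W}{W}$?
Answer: $237$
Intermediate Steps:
$x{\left(z \right)} = 3$ ($x{\left(z \right)} = -2 + 5 = 3$)
$H{\left(W \right)} = 0$ ($H{\left(W \right)} = \frac{0}{W} = 0$)
$M{\left(w,y \right)} = 3$
$c{\left(G \right)} = 0$
$T{\left(s,S \right)} = 3$ ($T{\left(s,S \right)} = 3 + 0 = 3$)
$\left(336 - 102\right) + T{\left(19,8 \right)} = \left(336 - 102\right) + 3 = 234 + 3 = 237$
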